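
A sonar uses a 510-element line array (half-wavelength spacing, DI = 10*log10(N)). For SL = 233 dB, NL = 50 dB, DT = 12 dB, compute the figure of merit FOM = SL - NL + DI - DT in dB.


198.08 dB


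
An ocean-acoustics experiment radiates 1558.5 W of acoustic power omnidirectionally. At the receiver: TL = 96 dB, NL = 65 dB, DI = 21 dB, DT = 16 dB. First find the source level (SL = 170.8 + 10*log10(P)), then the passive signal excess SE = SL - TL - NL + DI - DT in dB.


Step 1: SL = 170.8 + 10*log10(1558.5) = 202.73 dB
Step 2: SE = SL - TL - NL + DI - DT = 202.73 - 96 - 65 + 21 - 16 = 46.73

46.73 dB


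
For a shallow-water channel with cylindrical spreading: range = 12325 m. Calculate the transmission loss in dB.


TL = 10*log10(12325) = 40.91

40.91 dB


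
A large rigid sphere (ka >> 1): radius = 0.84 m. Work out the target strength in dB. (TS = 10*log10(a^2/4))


TS = 10*log10(0.84^2 / 4) = 10*log10(0.1764) = -7.54

-7.54 dB


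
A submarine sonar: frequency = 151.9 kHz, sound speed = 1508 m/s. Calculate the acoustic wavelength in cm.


lambda = c/f = 1508 / 151900 = 0.0099 m = 0.99 cm

0.99 cm


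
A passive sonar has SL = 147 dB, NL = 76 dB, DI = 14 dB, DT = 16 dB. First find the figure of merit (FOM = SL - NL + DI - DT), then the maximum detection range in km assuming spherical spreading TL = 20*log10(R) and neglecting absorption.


Step 1: FOM = SL - NL + DI - DT = 147 - 76 + 14 - 16 = 69 dB
Step 2: at max range FOM = TL = 20*log10(R), so R = 10^(69/20) = 2818.38 m = 2.82 km

2.82 km


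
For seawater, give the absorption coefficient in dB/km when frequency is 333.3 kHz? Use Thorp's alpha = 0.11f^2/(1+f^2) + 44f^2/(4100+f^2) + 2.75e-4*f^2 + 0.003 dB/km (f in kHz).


f^2 = 111088.89
alpha = 0.11*111088.89/(1+111088.89) + 44*111088.89/(4100+111088.89) + 2.75e-4*111088.89 + 0.003 = 73.096

73.096 dB/km


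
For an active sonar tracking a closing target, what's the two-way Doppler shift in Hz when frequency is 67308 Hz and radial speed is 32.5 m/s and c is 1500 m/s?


2916.68 Hz


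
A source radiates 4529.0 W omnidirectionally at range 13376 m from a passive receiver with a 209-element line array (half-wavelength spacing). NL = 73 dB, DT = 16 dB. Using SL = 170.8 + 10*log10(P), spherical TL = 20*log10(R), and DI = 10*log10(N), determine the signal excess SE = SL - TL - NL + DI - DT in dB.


59.03 dB


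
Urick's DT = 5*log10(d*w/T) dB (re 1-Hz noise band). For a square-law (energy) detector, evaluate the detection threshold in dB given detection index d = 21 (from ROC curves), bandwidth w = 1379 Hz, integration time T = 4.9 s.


DT = 5*log10(d*w/T) = 5*log10(21 * 1379 / 4.9) = 5*log10(5910.0) = 18.86

18.86 dB


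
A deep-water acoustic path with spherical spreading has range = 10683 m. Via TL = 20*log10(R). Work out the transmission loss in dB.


TL = 20*log10(10683) = 80.57

80.57 dB


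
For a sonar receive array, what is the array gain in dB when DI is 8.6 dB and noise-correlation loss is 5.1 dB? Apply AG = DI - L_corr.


3.5 dB


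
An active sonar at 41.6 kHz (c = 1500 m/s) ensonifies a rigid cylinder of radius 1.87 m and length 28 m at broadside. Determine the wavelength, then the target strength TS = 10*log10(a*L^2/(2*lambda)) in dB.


Step 1: lambda = c/f = 1500/41600 = 0.03606 m
Step 2: TS = 10*log10(a*L^2/(2*lambda)) = 10*log10(1.87*28^2/(2*0.03606)) = 43.08

43.08 dB


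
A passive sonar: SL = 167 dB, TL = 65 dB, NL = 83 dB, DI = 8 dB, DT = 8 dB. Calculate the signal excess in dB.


19 dB


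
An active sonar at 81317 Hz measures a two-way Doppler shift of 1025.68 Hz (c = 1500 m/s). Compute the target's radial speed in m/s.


From fd = 2*f*v/c, v = c*fd/(2*f) = 1500 * 1025.68 / (2*81317) = 9.46

9.46 m/s


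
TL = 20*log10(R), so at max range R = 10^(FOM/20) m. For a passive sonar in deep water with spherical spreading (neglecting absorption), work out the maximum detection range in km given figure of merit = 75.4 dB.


At max range FOM = TL, so 20*log10(R) = 75.4
R = 10^(75.4/20) = 5888.44 m = 5.89 km

5.89 km


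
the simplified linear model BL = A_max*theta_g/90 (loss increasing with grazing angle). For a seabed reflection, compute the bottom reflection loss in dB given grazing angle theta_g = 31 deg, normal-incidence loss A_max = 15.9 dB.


BL = A_max * theta_g / 90 = 15.9 * 31 / 90 = 5.48

5.48 dB


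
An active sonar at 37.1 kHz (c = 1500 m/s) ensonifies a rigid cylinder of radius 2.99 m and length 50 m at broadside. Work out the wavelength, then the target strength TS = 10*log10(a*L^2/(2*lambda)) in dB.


Step 1: lambda = c/f = 1500/37100 = 0.04043 m
Step 2: TS = 10*log10(a*L^2/(2*lambda)) = 10*log10(2.99*50^2/(2*0.04043)) = 49.66

49.66 dB


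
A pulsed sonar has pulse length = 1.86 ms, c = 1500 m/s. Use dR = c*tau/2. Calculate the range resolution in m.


dR = c*tau/2 = 1500 * 1.86e-3 / 2 = 1.395

1.395 m


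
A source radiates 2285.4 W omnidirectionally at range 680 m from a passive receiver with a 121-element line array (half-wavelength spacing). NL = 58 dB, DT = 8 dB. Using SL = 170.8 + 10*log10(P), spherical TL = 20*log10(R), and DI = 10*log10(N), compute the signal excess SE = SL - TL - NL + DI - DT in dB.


Step 1: SL = 170.8 + 10*log10(2285.4) = 204.39 dB
Step 2: TL = 20*log10(680) = 56.65 dB
Step 3: DI = 10*log10(121) = 20.83 dB
Step 4: SE = SL - TL - NL + DI - DT = 204.39 - 56.65 - 58 + 20.83 - 8 = 102.57

102.57 dB


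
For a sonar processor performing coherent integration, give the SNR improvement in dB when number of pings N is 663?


28.22 dB


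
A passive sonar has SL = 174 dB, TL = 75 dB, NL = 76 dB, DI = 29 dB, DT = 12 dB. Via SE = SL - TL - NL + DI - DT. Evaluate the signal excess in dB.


40 dB


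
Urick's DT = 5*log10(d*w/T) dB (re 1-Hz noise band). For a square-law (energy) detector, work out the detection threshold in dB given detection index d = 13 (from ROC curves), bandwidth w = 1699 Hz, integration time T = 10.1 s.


16.7 dB


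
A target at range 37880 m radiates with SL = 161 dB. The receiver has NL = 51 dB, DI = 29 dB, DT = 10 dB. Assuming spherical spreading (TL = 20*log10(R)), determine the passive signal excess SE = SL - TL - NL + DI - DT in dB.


37.43 dB


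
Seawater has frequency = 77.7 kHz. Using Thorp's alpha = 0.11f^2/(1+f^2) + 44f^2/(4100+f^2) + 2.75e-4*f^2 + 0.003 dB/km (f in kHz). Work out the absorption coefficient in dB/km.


27.978 dB/km


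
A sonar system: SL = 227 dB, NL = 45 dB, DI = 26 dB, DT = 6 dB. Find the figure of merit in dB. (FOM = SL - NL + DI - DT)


FOM = SL - NL + DI - DT = 227 - 45 + 26 - 6 = 202

202 dB


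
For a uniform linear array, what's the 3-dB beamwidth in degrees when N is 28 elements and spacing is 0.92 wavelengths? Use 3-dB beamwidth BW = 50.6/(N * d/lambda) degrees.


BW = 50.6 / (28 * 0.92) = 50.6 / 25.76 = 1.96

1.96 deg


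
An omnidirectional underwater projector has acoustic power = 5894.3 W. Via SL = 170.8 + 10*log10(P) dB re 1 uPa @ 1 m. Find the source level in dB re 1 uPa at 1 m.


208.5 dB


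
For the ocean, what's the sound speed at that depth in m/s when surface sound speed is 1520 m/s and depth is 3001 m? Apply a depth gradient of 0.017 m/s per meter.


c = 1520 + 0.017 * 3001 = 1571.017

1571.017 m/s


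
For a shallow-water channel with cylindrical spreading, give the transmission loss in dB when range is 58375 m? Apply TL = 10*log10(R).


TL = 10*log10(58375) = 47.66

47.66 dB


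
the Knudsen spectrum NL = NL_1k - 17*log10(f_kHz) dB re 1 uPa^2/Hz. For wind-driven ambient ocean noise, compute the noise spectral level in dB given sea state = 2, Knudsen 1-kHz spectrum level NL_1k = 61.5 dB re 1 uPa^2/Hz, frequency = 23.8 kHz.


NL = NL_1k - 17*log10(f_kHz) = 61.5 - 17*log10(23.8) = 61.5 - (23.4) = 38.1

38.1 dB


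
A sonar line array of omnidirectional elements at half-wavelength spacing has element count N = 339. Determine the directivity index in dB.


DI = 10*log10(339) = 25.3

25.3 dB


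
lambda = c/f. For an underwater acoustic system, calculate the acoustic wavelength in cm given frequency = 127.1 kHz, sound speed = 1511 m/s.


lambda = c/f = 1511 / 127100 = 0.0119 m = 1.19 cm

1.19 cm


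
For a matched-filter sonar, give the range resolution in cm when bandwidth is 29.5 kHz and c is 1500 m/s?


2.54 cm


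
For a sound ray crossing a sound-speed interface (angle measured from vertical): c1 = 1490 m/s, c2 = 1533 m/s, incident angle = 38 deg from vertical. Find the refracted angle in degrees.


39.3 deg


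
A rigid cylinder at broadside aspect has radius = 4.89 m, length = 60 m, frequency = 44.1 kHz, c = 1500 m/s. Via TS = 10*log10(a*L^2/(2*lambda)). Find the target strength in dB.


lambda = 1500/44100 = 0.03401 m
TS = 10*log10(4.89*60^2/(2*0.03401)) = 54.13

54.13 dB


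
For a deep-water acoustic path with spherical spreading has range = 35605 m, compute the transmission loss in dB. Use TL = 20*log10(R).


91.03 dB


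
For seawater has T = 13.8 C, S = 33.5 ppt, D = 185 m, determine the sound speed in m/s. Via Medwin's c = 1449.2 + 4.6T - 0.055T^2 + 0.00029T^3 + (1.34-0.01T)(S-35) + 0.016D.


c = 1449.2 + 4.6*13.8 - 0.055*13.8^2 + 0.00029*13.8^3 + (1.34 - 0.01*13.8)*(33.5 - 35) + 0.016*185 = 1504.12

1504.12 m/s


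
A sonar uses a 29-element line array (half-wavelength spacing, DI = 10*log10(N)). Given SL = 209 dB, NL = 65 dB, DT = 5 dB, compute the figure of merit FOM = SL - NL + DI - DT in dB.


Step 1: DI = 10*log10(29) = 14.62 dB
Step 2: FOM = SL - NL + DI - DT = 209 - 65 + 14.62 - 5 = 153.62

153.62 dB


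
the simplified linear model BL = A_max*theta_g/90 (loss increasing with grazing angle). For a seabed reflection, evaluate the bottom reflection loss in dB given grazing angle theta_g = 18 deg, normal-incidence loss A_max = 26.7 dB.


BL = A_max * theta_g / 90 = 26.7 * 18 / 90 = 5.34

5.34 dB


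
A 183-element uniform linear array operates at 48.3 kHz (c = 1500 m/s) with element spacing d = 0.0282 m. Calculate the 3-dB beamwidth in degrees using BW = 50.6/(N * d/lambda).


Step 1: lambda = 1500/48300 = 0.03106 m
Step 2: d/lambda = 0.0282/0.03106 = 0.9079
Step 3: BW = 50.6/(N * d/lambda) = 50.6/(183 * 0.9079) = 0.3

0.3 deg


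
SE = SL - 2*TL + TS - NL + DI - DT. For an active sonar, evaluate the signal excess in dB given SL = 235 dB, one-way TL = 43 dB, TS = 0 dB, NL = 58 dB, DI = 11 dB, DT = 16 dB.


SE = SL - 2*TL + TS - NL + DI - DT = 235 - 2*43 + (0) - 58 + 11 - 16 = 86

86 dB


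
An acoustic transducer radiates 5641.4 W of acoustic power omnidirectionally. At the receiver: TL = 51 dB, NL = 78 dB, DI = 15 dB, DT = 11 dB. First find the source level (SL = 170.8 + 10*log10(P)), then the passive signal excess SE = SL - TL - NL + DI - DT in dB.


Step 1: SL = 170.8 + 10*log10(5641.4) = 208.31 dB
Step 2: SE = SL - TL - NL + DI - DT = 208.31 - 51 - 78 + 15 - 11 = 83.31

83.31 dB


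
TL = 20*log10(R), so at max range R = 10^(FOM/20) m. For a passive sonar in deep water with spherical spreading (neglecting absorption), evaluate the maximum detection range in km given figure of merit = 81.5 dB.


At max range FOM = TL, so 20*log10(R) = 81.5
R = 10^(81.5/20) = 11885.02 m = 11.89 km

11.89 km


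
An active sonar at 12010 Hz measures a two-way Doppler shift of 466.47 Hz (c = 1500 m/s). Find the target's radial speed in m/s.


From fd = 2*f*v/c, v = c*fd/(2*f) = 1500 * 466.47 / (2*12010) = 29.13

29.13 m/s


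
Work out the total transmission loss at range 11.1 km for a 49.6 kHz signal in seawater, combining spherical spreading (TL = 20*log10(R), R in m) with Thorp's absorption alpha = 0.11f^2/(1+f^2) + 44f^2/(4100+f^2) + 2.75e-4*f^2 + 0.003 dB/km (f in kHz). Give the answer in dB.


272.83 dB


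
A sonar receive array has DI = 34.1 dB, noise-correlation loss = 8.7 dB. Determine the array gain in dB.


AG = DI - L_corr = 34.1 - 8.7 = 25.4

25.4 dB


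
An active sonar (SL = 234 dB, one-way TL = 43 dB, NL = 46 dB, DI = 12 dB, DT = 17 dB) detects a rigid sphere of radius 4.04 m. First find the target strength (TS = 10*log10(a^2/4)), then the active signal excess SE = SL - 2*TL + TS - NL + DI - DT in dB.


Step 1: TS = 10*log10(4.04^2/4) = 6.11 dB
Step 2: SE = SL - 2*TL + TS - NL + DI - DT = 234 - 2*43 + (6.11) - 46 + 12 - 17 = 103.11

103.11 dB


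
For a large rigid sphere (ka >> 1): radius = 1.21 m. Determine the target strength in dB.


-4.36 dB


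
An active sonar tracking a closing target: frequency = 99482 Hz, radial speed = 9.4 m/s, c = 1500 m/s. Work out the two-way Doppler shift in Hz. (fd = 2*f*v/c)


1246.84 Hz


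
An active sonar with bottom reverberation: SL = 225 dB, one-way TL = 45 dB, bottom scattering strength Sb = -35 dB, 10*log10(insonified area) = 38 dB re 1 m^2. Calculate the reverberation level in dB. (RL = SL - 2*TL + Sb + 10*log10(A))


138 dB


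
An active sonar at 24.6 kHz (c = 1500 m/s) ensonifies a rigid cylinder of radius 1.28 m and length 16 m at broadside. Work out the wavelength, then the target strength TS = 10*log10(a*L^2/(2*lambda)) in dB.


Step 1: lambda = c/f = 1500/24600 = 0.06098 m
Step 2: TS = 10*log10(a*L^2/(2*lambda)) = 10*log10(1.28*16^2/(2*0.06098)) = 34.29

34.29 dB


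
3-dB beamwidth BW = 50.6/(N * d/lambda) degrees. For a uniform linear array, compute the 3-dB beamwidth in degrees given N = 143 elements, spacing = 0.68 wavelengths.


0.52 deg


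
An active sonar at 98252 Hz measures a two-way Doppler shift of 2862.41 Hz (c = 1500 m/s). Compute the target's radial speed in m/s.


From fd = 2*f*v/c, v = c*fd/(2*f) = 1500 * 2862.41 / (2*98252) = 21.85

21.85 m/s


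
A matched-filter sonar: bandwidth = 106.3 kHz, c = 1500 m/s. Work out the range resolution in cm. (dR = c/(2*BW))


dR = c/(2*BW) = 1500 / (2 * 106.3e3) = 0.0071 m = 0.71 cm

0.71 cm


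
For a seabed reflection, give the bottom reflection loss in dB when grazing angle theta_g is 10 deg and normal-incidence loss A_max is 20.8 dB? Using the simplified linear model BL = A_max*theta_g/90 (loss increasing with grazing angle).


BL = A_max * theta_g / 90 = 20.8 * 10 / 90 = 2.31

2.31 dB


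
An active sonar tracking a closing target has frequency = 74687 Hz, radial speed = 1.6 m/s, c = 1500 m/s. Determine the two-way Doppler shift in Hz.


fd = 2*f*v/c = 2 * 74687 * 1.6 / 1500 = 159.33

159.33 Hz


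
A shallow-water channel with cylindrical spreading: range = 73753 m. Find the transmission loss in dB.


48.68 dB


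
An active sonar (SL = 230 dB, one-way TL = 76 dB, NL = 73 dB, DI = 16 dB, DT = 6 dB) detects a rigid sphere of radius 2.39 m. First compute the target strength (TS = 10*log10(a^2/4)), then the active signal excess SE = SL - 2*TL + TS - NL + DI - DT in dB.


Step 1: TS = 10*log10(2.39^2/4) = 1.55 dB
Step 2: SE = SL - 2*TL + TS - NL + DI - DT = 230 - 2*76 + (1.55) - 73 + 16 - 6 = 16.55

16.55 dB


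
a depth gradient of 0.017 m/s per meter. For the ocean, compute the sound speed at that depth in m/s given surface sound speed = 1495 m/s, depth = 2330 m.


c = 1495 + 0.017 * 2330 = 1534.61

1534.61 m/s


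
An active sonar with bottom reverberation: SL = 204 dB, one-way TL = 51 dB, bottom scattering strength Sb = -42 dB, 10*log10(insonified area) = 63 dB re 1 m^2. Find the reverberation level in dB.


RL = SL - 2*TL + Sb + 10*log10(A) = 204 - 2*51 + (-42) + 63 = 123

123 dB


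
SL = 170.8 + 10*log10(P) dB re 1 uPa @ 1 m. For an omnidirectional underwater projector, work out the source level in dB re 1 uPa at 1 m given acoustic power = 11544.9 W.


SL = 170.8 + 10*log10(11544.9) = 170.8 + 40.62 = 211.42

211.42 dB


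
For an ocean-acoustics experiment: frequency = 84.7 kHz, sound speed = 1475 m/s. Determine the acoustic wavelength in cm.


lambda = c/f = 1475 / 84700 = 0.0174 m = 1.74 cm

1.74 cm


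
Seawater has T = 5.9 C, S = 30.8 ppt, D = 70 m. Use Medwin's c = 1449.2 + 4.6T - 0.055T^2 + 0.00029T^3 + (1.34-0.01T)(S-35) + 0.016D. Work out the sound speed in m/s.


c = 1449.2 + 4.6*5.9 - 0.055*5.9^2 + 0.00029*5.9^3 + (1.34 - 0.01*5.9)*(30.8 - 35) + 0.016*70 = 1470.22

1470.22 m/s


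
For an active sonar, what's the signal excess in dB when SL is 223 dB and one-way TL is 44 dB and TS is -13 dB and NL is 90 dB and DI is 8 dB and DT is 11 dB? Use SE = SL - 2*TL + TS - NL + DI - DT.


29 dB


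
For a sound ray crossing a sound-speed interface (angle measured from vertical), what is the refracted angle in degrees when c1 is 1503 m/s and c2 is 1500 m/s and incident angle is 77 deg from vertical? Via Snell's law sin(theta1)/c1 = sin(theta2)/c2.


sin(theta2) = (c2/c1)*sin(theta1) = (1500/1503)*sin(77 deg) = 0.97243
theta2 = arcsin(0.97243) = 76.51

76.51 deg


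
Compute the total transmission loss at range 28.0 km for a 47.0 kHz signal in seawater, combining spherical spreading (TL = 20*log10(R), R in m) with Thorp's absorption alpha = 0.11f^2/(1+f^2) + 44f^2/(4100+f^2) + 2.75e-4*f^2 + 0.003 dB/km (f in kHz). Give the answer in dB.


540.48 dB


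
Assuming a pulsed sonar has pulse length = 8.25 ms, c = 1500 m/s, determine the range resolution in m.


6.1875 m


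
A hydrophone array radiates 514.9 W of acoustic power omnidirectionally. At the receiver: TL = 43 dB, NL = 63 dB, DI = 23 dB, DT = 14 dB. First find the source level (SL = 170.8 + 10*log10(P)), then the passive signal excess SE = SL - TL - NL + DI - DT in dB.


Step 1: SL = 170.8 + 10*log10(514.9) = 197.92 dB
Step 2: SE = SL - TL - NL + DI - DT = 197.92 - 43 - 63 + 23 - 14 = 100.92

100.92 dB


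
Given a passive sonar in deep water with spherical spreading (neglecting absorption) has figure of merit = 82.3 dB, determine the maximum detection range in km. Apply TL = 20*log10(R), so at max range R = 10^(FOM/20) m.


13.03 km


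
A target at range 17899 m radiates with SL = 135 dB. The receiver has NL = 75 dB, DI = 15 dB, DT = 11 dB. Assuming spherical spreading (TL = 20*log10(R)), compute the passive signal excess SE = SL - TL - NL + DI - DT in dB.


Step 1: TL = 20*log10(17899) = 85.06 dB
Step 2: SE = 135 - 85.06 - 75 + 15 - 11 = -21.06

-21.06 dB


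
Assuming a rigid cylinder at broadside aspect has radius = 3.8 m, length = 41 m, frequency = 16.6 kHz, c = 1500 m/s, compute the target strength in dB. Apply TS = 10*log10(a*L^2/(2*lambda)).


lambda = 1500/16600 = 0.09036 m
TS = 10*log10(3.8*41^2/(2*0.09036)) = 45.48

45.48 dB


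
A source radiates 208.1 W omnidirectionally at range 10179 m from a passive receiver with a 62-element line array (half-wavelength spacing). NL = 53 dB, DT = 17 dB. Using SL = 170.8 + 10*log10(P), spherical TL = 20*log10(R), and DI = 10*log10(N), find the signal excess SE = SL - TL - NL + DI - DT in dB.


Step 1: SL = 170.8 + 10*log10(208.1) = 193.98 dB
Step 2: TL = 20*log10(10179) = 80.15 dB
Step 3: DI = 10*log10(62) = 17.92 dB
Step 4: SE = SL - TL - NL + DI - DT = 193.98 - 80.15 - 53 + 17.92 - 17 = 61.75

61.75 dB


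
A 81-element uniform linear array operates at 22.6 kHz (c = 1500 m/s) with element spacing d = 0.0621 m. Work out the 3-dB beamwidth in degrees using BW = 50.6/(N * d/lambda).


Step 1: lambda = 1500/22600 = 0.06637 m
Step 2: d/lambda = 0.0621/0.06637 = 0.9357
Step 3: BW = 50.6/(N * d/lambda) = 50.6/(81 * 0.9357) = 0.67

0.67 deg


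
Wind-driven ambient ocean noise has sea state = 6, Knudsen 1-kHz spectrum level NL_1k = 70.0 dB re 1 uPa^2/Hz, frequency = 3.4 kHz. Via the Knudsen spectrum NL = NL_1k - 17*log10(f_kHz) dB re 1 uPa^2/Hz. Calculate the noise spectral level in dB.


NL = NL_1k - 17*log10(f_kHz) = 70.0 - 17*log10(3.4) = 70.0 - (9.04) = 60.96

60.96 dB


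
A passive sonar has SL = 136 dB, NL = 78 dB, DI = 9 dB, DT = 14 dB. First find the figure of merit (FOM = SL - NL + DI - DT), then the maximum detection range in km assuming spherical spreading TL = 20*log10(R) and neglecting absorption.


Step 1: FOM = SL - NL + DI - DT = 136 - 78 + 9 - 14 = 53 dB
Step 2: at max range FOM = TL = 20*log10(R), so R = 10^(53/20) = 446.68 m = 0.45 km

0.45 km


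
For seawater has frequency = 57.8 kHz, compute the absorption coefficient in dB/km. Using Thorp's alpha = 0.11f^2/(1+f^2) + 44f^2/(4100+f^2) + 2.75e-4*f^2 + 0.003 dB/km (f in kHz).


f^2 = 3340.84
alpha = 0.11*3340.84/(1+3340.84) + 44*3340.84/(4100+3340.84) + 2.75e-4*3340.84 + 0.003 = 20.787

20.787 dB/km


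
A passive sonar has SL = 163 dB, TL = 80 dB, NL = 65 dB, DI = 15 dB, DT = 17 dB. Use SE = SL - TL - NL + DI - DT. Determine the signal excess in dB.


SE = SL - TL - NL + DI - DT = 163 - 80 - 65 + 15 - 17 = 16

16 dB


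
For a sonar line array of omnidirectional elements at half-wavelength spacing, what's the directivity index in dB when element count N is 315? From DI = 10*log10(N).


DI = 10*log10(315) = 24.98

24.98 dB


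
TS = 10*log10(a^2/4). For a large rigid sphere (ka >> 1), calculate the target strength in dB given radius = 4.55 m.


TS = 10*log10(4.55^2 / 4) = 10*log10(5.175625) = 7.14

7.14 dB


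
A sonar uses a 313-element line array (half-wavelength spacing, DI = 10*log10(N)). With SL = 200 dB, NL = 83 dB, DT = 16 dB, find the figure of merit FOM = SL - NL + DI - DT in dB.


125.96 dB


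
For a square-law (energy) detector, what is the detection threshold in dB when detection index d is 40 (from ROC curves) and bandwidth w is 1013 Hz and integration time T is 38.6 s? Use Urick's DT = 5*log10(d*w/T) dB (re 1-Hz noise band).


15.11 dB


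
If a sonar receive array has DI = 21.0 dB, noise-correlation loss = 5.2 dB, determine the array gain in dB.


15.8 dB


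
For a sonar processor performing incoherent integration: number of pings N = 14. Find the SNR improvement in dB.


Gain = 5*log10(14) = 5.73

5.73 dB


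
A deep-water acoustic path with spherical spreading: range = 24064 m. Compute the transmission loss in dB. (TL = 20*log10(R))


87.63 dB


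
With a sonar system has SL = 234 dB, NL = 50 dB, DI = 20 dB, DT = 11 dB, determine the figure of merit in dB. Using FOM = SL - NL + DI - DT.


FOM = SL - NL + DI - DT = 234 - 50 + 20 - 11 = 193

193 dB


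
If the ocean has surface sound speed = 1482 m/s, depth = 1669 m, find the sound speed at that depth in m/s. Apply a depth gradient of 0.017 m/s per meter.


c = 1482 + 0.017 * 1669 = 1510.373

1510.373 m/s


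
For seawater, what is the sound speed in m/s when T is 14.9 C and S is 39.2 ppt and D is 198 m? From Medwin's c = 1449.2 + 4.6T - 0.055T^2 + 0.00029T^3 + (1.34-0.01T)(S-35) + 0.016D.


c = 1449.2 + 4.6*14.9 - 0.055*14.9^2 + 0.00029*14.9^3 + (1.34 - 0.01*14.9)*(39.2 - 35) + 0.016*198 = 1514.66

1514.66 m/s


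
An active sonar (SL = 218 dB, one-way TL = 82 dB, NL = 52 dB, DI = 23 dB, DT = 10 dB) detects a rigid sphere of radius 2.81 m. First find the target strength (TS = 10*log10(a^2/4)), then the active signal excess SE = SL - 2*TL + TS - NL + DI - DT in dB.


Step 1: TS = 10*log10(2.81^2/4) = 2.95 dB
Step 2: SE = SL - 2*TL + TS - NL + DI - DT = 218 - 2*82 + (2.95) - 52 + 23 - 10 = 17.95

17.95 dB


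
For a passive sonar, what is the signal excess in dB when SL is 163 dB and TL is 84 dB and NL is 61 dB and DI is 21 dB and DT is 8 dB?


SE = SL - TL - NL + DI - DT = 163 - 84 - 61 + 21 - 8 = 31

31 dB


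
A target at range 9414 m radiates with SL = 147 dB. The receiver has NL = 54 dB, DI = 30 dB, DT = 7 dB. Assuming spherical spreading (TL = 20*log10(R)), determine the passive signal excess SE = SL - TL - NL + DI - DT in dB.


Step 1: TL = 20*log10(9414) = 79.48 dB
Step 2: SE = 147 - 79.48 - 54 + 30 - 7 = 36.52

36.52 dB


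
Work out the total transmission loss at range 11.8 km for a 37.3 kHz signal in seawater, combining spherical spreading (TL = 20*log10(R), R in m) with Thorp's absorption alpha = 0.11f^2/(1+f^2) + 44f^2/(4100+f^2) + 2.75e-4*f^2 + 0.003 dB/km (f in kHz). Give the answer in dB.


Step 1 (Thorp): alpha = 0.11*1391.29/(1+1391.29) + 44*1391.29/(4100+1391.29) + 2.75e-4*1391.29 + 0.003 = 11.6435 dB/km
Step 2: TL_spread = 20*log10(11800) = 81.44 dB
Step 3: TL_abs = alpha*R = 11.6435 * 11.8 = 137.39 dB
Step 4: TL_total = 81.44 + 137.39 = 218.83

218.83 dB


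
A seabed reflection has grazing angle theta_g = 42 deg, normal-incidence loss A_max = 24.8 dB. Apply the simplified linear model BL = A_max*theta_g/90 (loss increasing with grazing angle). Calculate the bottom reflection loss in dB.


11.57 dB


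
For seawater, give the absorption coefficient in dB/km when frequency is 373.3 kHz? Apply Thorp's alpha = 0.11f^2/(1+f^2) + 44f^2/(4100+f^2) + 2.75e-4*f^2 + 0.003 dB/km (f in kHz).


f^2 = 139352.89
alpha = 0.11*139352.89/(1+139352.89) + 44*139352.89/(4100+139352.89) + 2.75e-4*139352.89 + 0.003 = 81.177

81.177 dB/km


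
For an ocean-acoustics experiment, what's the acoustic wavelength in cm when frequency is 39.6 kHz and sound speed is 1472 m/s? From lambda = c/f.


lambda = c/f = 1472 / 39600 = 0.0372 m = 3.72 cm

3.72 cm


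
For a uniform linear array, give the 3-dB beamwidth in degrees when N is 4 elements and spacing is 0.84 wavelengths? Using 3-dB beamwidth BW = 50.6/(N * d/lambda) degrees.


BW = 50.6 / (4 * 0.84) = 50.6 / 3.36 = 15.06

15.06 deg


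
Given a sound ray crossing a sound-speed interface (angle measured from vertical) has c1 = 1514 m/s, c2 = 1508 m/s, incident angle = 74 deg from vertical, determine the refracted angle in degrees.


sin(theta2) = (c2/c1)*sin(theta1) = (1508/1514)*sin(74 deg) = 0.95745
theta2 = arcsin(0.95745) = 73.23

73.23 deg


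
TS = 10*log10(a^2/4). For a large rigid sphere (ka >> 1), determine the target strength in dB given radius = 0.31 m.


-16.19 dB


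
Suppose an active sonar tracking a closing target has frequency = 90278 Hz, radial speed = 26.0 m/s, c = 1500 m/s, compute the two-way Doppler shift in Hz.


3129.64 Hz


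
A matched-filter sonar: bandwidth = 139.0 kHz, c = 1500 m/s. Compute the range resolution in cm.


0.54 cm


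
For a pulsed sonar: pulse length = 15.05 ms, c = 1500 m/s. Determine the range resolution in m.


dR = c*tau/2 = 1500 * 15.05e-3 / 2 = 11.2875

11.2875 m


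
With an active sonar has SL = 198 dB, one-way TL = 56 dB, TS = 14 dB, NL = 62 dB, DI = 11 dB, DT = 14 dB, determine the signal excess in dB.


35 dB


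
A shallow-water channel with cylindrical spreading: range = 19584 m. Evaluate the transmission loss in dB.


42.92 dB


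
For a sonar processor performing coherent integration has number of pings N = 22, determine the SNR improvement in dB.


Gain = 10*log10(22) = 13.42

13.42 dB


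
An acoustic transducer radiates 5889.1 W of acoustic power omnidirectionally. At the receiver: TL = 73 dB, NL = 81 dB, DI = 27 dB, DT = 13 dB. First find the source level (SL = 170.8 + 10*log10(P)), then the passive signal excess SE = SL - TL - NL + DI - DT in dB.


Step 1: SL = 170.8 + 10*log10(5889.1) = 208.5 dB
Step 2: SE = SL - TL - NL + DI - DT = 208.5 - 73 - 81 + 27 - 13 = 68.5

68.5 dB


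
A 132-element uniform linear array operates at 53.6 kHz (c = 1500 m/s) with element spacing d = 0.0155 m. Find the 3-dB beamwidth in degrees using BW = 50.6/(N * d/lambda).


Step 1: lambda = 1500/53600 = 0.02799 m
Step 2: d/lambda = 0.0155/0.02799 = 0.5538
Step 3: BW = 50.6/(N * d/lambda) = 50.6/(132 * 0.5538) = 0.69

0.69 deg


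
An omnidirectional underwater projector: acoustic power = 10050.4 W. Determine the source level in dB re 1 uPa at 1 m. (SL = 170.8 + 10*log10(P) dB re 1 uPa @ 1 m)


SL = 170.8 + 10*log10(10050.4) = 170.8 + 40.02 = 210.82

210.82 dB


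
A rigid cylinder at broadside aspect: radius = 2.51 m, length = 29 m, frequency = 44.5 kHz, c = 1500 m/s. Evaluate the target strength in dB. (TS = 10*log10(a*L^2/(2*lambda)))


44.96 dB


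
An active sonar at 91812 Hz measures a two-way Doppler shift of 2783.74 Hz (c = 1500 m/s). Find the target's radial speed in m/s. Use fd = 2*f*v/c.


22.74 m/s


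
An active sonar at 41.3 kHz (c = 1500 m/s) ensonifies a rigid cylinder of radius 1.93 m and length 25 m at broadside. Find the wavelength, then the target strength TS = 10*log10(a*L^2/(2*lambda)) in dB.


Step 1: lambda = c/f = 1500/41300 = 0.03632 m
Step 2: TS = 10*log10(a*L^2/(2*lambda)) = 10*log10(1.93*25^2/(2*0.03632)) = 42.2

42.2 dB


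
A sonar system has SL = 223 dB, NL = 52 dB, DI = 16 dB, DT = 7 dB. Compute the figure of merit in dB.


180 dB


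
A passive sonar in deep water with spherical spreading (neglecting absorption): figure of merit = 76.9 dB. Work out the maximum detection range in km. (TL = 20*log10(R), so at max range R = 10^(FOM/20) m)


At max range FOM = TL, so 20*log10(R) = 76.9
R = 10^(76.9/20) = 6998.42 m = 7.0 km

7.0 km


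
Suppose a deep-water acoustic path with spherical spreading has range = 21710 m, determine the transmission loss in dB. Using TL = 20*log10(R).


86.73 dB


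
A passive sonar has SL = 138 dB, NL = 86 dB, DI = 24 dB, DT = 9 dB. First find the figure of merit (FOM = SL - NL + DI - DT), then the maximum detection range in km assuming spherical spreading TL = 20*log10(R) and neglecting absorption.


Step 1: FOM = SL - NL + DI - DT = 138 - 86 + 24 - 9 = 67 dB
Step 2: at max range FOM = TL = 20*log10(R), so R = 10^(67/20) = 2238.72 m = 2.24 km

2.24 km


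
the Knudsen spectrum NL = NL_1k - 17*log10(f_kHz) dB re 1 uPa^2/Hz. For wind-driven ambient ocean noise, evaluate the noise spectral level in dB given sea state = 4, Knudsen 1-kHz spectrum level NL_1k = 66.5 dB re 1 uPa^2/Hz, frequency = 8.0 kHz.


NL = NL_1k - 17*log10(f_kHz) = 66.5 - 17*log10(8.0) = 66.5 - (15.35) = 51.15

51.15 dB


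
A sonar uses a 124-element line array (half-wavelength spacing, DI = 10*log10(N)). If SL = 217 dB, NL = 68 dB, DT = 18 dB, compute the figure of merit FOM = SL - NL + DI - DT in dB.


151.93 dB


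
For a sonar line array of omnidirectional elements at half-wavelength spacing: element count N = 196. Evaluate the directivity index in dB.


22.92 dB


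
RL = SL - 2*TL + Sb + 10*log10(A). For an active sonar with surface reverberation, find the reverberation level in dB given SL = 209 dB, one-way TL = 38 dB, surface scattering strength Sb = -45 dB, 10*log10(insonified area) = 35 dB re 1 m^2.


123 dB


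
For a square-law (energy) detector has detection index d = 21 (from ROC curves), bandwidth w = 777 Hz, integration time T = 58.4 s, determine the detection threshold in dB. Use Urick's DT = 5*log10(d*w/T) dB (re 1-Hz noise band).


12.23 dB


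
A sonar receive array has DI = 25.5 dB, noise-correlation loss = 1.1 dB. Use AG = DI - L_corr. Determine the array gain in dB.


24.4 dB


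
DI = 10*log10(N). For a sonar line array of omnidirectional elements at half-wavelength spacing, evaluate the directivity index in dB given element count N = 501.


27.0 dB


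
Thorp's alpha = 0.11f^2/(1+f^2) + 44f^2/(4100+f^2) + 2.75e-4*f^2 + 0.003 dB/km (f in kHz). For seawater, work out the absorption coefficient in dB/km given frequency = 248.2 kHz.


f^2 = 61603.24
alpha = 0.11*61603.24/(1+61603.24) + 44*61603.24/(4100+61603.24) + 2.75e-4*61603.24 + 0.003 = 58.308

58.308 dB/km


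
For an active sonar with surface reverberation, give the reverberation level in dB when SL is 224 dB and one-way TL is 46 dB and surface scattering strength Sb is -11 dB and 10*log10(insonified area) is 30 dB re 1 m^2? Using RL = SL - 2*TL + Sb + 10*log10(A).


RL = SL - 2*TL + Sb + 10*log10(A) = 224 - 2*46 + (-11) + 30 = 151

151 dB


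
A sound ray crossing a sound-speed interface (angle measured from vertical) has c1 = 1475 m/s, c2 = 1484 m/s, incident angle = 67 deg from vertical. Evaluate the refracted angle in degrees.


sin(theta2) = (c2/c1)*sin(theta1) = (1484/1475)*sin(67 deg) = 0.92612
theta2 = arcsin(0.92612) = 67.84

67.84 deg


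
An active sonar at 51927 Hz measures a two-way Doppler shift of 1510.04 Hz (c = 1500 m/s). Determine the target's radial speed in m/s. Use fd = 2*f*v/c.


From fd = 2*f*v/c, v = c*fd/(2*f) = 1500 * 1510.04 / (2*51927) = 21.81

21.81 m/s


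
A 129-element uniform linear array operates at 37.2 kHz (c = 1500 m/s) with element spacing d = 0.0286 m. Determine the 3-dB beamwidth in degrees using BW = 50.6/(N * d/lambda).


0.55 deg


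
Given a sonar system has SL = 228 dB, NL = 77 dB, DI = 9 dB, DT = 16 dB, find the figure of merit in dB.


FOM = SL - NL + DI - DT = 228 - 77 + 9 - 16 = 144

144 dB


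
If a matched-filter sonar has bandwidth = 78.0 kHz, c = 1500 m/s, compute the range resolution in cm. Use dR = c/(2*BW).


0.96 cm


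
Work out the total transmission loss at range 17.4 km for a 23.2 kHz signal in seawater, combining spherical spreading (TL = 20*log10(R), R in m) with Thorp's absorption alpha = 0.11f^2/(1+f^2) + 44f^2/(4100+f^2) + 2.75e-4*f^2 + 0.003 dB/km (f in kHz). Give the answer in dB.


Step 1 (Thorp): alpha = 0.11*538.24/(1+538.24) + 44*538.24/(4100+538.24) + 2.75e-4*538.24 + 0.003 = 5.3667 dB/km
Step 2: TL_spread = 20*log10(17400) = 84.81 dB
Step 3: TL_abs = alpha*R = 5.3667 * 17.4 = 93.38 dB
Step 4: TL_total = 84.81 + 93.38 = 178.19

178.19 dB


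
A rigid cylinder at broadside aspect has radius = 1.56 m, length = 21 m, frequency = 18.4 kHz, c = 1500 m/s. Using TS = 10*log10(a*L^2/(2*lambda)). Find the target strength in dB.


lambda = 1500/18400 = 0.08152 m
TS = 10*log10(1.56*21^2/(2*0.08152)) = 36.25

36.25 dB


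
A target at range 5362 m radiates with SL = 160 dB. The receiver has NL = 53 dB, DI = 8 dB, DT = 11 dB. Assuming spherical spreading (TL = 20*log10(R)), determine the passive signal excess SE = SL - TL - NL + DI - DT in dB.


Step 1: TL = 20*log10(5362) = 74.59 dB
Step 2: SE = 160 - 74.59 - 53 + 8 - 11 = 29.41

29.41 dB


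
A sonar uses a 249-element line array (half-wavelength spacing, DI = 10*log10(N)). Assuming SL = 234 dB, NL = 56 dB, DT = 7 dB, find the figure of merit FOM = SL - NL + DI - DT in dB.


Step 1: DI = 10*log10(249) = 23.96 dB
Step 2: FOM = SL - NL + DI - DT = 234 - 56 + 23.96 - 7 = 194.96

194.96 dB


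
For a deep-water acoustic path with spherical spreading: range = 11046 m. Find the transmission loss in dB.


80.86 dB


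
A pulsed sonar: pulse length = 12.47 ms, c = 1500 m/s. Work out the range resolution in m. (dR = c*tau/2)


dR = c*tau/2 = 1500 * 12.47e-3 / 2 = 9.3525

9.3525 m


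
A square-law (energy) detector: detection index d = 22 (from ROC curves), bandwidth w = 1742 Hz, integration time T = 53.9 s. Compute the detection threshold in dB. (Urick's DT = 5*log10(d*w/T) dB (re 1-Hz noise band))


DT = 5*log10(d*w/T) = 5*log10(22 * 1742 / 53.9) = 5*log10(711.02) = 14.26

14.26 dB


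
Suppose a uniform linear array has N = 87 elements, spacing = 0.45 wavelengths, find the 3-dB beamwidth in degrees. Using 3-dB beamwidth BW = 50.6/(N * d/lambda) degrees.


BW = 50.6 / (87 * 0.45) = 50.6 / 39.15 = 1.29

1.29 deg


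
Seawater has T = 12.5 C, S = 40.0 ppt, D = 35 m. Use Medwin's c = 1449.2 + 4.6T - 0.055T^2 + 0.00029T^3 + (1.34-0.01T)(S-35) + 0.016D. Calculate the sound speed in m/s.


c = 1449.2 + 4.6*12.5 - 0.055*12.5^2 + 0.00029*12.5^3 + (1.34 - 0.01*12.5)*(40.0 - 35) + 0.016*35 = 1505.31

1505.31 m/s


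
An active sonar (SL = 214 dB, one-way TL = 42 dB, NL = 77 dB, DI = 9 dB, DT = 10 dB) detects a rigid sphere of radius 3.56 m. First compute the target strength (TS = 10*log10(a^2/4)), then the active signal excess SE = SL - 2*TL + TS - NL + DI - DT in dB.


Step 1: TS = 10*log10(3.56^2/4) = 5.01 dB
Step 2: SE = SL - 2*TL + TS - NL + DI - DT = 214 - 2*42 + (5.01) - 77 + 9 - 10 = 57.01

57.01 dB


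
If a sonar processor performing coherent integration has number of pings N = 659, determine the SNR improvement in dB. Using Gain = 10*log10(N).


Gain = 10*log10(659) = 28.19

28.19 dB


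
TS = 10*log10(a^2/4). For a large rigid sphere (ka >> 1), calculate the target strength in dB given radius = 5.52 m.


TS = 10*log10(5.52^2 / 4) = 10*log10(7.6176) = 8.82

8.82 dB


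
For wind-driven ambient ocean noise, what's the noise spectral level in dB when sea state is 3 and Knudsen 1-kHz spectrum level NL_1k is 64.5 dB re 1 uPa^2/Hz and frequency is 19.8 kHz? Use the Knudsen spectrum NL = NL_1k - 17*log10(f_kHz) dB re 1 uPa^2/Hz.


NL = NL_1k - 17*log10(f_kHz) = 64.5 - 17*log10(19.8) = 64.5 - (22.04) = 42.46

42.46 dB


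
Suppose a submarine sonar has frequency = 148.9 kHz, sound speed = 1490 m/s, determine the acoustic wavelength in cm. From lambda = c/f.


1.0 cm


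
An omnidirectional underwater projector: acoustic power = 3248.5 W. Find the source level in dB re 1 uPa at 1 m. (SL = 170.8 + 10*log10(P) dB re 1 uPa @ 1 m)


205.92 dB


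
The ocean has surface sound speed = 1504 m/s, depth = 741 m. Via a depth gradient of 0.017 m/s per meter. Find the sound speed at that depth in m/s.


c = 1504 + 0.017 * 741 = 1516.597

1516.597 m/s


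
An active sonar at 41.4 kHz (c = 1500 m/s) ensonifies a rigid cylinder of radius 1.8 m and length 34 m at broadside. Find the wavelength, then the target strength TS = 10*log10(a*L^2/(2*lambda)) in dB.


Step 1: lambda = c/f = 1500/41400 = 0.03623 m
Step 2: TS = 10*log10(a*L^2/(2*lambda)) = 10*log10(1.8*34^2/(2*0.03623)) = 44.58

44.58 dB


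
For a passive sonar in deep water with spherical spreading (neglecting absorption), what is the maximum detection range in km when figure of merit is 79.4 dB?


At max range FOM = TL, so 20*log10(R) = 79.4
R = 10^(79.4/20) = 9332.54 m = 9.33 km

9.33 km


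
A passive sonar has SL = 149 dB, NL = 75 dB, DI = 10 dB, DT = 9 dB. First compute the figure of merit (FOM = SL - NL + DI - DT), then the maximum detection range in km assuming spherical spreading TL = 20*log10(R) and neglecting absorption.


Step 1: FOM = SL - NL + DI - DT = 149 - 75 + 10 - 9 = 75 dB
Step 2: at max range FOM = TL = 20*log10(R), so R = 10^(75/20) = 5623.41 m = 5.62 km

5.62 km


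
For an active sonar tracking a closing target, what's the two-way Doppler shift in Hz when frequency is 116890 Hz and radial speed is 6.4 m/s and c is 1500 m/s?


fd = 2*f*v/c = 2 * 116890 * 6.4 / 1500 = 997.46

997.46 Hz


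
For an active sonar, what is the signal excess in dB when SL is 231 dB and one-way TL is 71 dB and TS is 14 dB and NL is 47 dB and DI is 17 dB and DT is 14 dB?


SE = SL - 2*TL + TS - NL + DI - DT = 231 - 2*71 + (14) - 47 + 17 - 14 = 59

59 dB


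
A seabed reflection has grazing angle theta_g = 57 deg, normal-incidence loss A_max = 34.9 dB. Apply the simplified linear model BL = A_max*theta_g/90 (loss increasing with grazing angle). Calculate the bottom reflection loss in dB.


BL = A_max * theta_g / 90 = 34.9 * 57 / 90 = 22.1

22.1 dB


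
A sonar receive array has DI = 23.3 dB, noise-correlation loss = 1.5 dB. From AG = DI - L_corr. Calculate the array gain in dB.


21.8 dB


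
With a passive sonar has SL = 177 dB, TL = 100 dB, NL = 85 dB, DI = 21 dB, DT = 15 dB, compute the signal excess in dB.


SE = SL - TL - NL + DI - DT = 177 - 100 - 85 + 21 - 15 = -2

-2 dB


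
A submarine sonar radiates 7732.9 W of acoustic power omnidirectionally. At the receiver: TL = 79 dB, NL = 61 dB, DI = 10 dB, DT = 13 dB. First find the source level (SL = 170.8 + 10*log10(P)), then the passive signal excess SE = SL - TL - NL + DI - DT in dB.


Step 1: SL = 170.8 + 10*log10(7732.9) = 209.68 dB
Step 2: SE = SL - TL - NL + DI - DT = 209.68 - 79 - 61 + 10 - 13 = 66.68

66.68 dB


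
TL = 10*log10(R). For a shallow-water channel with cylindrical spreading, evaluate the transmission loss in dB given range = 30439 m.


44.83 dB


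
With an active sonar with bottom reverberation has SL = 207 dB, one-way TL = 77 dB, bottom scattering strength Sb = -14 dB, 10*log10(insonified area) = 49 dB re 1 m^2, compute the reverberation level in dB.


RL = SL - 2*TL + Sb + 10*log10(A) = 207 - 2*77 + (-14) + 49 = 88

88 dB
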